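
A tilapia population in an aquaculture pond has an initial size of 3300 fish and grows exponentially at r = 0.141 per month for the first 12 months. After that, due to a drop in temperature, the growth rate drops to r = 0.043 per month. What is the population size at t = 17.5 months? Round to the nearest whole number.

Phase 1: N(12) = 3300·e^(0.141×12) = 3300·e^1.692 = 17920.1.
Phase 2 runs for 17.5 − 12 = 5.5 months at r = 0.043.
N(17.5) = 17920.1·e^(0.043×5.5) = 17920.1·e^0.2365 = 22701.3.

22701 fish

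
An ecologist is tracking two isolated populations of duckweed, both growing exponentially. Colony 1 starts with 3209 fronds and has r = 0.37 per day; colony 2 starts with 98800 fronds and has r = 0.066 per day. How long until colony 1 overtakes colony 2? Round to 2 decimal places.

Set 3209·e^(0.37t) = 98800·e^(0.066t).
e^((0.37 − 0.066)t) = 98800/3209 → e^(0.304·t) = 30.788.
0.304·t = ln(30.788) = 3.4271, so t = 3.4271/0.304 = 11.273.

11.27 days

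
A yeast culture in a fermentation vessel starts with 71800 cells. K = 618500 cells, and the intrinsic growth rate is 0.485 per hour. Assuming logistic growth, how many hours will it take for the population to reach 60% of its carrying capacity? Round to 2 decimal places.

5.02 hours

A = (K − N₀)/N₀ = (618500 − 71800)/71800 = 7.6142.
Solve 618500/(1 + 7.6142·e^(−0.485t)) = 371100: 1 + 7.6142·e^(−0.485t) = 1.6667, so e^(−0.485t) = 0.0875556.
−0.485·t = ln(0.0875556) = -2.4355, so t = 2.4355/0.485 = 5.0216.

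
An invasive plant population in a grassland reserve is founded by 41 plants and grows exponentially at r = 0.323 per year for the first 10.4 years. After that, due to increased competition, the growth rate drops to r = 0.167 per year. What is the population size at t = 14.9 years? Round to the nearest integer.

Phase 1: N(10.4) = 41·e^(0.323×10.4) = 41·e^3.359 = 1179.41.
Phase 2 runs for 14.9 − 10.4 = 4.5 years at r = 0.167.
N(14.9) = 1179.41·e^(0.167×4.5) = 1179.41·e^0.7515 = 2500.57.

2501 plants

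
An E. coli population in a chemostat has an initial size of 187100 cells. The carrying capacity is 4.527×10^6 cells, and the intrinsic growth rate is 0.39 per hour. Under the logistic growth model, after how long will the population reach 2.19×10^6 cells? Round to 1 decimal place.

A = (K − N₀)/N₀ = (4.527×10^6 − 187100)/187100 = 23.196.
Solve 4.527×10^6/(1 + 23.196·e^(−0.39t)) = 2.19×10^6: 1 + 23.196·e^(−0.39t) = 2.0671, so e^(−0.39t) = 0.0460054.
−0.39·t = ln(0.0460054) = -3.079, so t = 3.079/0.39 = 7.8949.

7.9 hours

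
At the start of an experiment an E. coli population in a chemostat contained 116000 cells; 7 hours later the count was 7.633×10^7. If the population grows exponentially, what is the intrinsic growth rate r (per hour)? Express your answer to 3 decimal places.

0.927 per hour

From N(t) = N₀·e^(rt): e^(r·7) = 7.633×10^7/116000 = 658.02.
r·7 = ln(658.02) = 6.4892, so r = 6.4892/7 = 0.92703.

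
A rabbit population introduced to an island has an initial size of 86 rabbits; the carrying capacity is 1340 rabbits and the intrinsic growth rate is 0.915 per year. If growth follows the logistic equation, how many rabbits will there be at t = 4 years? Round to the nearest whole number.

A = (K − N₀)/N₀ = (1340 − 86)/86 = 14.581.
N(t) = K/(1 + A·e^(−rt)) = 1340/(1 + 14.581×e^(−0.915×4)).
e^(−3.66) = 0.025733; denominator = 1 + 14.581×0.025733 = 1.3752.
N = 1340/1.3752 = 974.392.

974 rabbits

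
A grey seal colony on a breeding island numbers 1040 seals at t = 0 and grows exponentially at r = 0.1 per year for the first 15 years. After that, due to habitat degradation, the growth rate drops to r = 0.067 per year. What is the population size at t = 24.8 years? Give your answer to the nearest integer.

Phase 1: N(15) = 1040·e^(0.1×15) = 1040·e^1.5 = 4660.96.
Phase 2 runs for 24.8 − 15 = 9.8 years at r = 0.067.
N(24.8) = 4660.96·e^(0.067×9.8) = 4660.96·e^0.6566 = 8987.37.

8987 seals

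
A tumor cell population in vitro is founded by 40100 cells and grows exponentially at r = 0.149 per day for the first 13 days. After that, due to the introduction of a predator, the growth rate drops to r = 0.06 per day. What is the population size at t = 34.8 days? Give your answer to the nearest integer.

Phase 1: N(13) = 40100·e^(0.149×13) = 40100·e^1.937 = 278210.
Phase 2 runs for 34.8 − 13 = 21.8 days at r = 0.06.
N(34.8) = 278210·e^(0.06×21.8) = 278210·e^1.308 = 1.029035×10^6.

1029035 cells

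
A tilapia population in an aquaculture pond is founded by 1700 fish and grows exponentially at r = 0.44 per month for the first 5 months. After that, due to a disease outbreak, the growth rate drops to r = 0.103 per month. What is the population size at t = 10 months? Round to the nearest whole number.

25678 fish

Phase 1: N(5) = 1700·e^(0.44×5) = 1700·e^2.2 = 15342.5.
Phase 2 runs for 10 − 5 = 5 months at r = 0.103.
N(10) = 15342.5·e^(0.103×5) = 15342.5·e^0.515 = 25677.8.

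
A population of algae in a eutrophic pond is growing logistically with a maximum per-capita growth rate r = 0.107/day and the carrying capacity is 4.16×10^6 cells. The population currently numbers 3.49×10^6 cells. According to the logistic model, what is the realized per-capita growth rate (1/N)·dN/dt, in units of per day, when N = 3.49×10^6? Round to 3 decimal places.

0.017 per day

(1/N)·dN/dt = r(1 − N/K) = 0.107 × (1 − 3.49×10^6/4.16×10^6).
= 0.107 × 0.16106 = 0.017233.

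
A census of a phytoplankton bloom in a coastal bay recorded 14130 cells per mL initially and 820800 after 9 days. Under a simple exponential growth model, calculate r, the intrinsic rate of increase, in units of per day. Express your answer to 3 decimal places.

From N(t) = N₀·e^(rt): e^(r·9) = 820800/14130 = 58.089.
r·9 = ln(58.089) = 4.062, so r = 4.062/9 = 0.45133.

0.451 per day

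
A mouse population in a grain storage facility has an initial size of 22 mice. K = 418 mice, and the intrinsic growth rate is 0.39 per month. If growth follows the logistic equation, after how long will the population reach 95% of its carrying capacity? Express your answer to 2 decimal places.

14.96 months

A = (K − N₀)/N₀ = (418 − 22)/22 = 18.
Solve 418/(1 + 18·e^(−0.39t)) = 397.1: 1 + 18·e^(−0.39t) = 1.0526, so e^(−0.39t) = 0.00292398.
−0.39·t = ln(0.00292398) = -5.8348, so t = 5.8348/0.39 = 14.961.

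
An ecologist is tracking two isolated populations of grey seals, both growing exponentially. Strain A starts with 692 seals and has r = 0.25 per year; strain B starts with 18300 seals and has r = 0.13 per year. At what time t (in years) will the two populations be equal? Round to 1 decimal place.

Set 692·e^(0.25t) = 18300·e^(0.13t).
e^((0.25 − 0.13)t) = 18300/692 → e^(0.12·t) = 26.445.
0.12·t = ln(26.445) = 3.2751, so t = 3.2751/0.12 = 27.292.

27.3 years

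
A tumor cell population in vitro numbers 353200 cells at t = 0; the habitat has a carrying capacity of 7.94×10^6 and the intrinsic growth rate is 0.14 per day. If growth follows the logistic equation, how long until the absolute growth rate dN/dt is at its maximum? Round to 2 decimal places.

21.91 days

Logistic growth is fastest at N = K/2 = 3.97×10^6.
A = (K − N₀)/N₀ = 21.48. Set K/(1 + A·e^(−rt)) = K/2 → A·e^(−rt) = 1.
e^(−0.14t) = 1/21.48 = 0.0465545, so t = ln(21.48)/0.14 = 3.0671/0.14 = 21.908.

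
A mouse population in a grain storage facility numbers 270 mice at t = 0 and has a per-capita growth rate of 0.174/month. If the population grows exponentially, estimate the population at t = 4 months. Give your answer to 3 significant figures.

N(t) = N₀·e^(rt) = 270 × e^(0.174×4) = 270 × e^0.696.
e^0.696 ≈ 2.0057, so N ≈ 270 × 2.0057 = 541.543.

542 mice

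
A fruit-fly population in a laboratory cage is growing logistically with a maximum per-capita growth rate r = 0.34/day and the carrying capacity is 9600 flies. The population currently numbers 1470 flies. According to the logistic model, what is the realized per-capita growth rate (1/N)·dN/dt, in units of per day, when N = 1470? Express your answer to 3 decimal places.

0.288 per day

(1/N)·dN/dt = r(1 − N/K) = 0.34 × (1 − 1470/9600).
= 0.34 × 0.84688 = 0.28794.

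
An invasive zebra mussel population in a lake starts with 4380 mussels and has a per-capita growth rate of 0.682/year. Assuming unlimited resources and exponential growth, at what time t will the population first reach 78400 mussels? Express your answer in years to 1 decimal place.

4.2 years

Set N₀·e^(rt) = 78400: e^(0.682·t) = 78400/4380 = 17.9.
0.682·t = ln(17.9) = 2.8848, so t = 2.8848/0.682 = 4.2299.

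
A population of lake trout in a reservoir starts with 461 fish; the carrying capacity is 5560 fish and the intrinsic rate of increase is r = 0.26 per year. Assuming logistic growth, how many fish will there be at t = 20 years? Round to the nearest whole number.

5240 fish

A = (K − N₀)/N₀ = (5560 − 461)/461 = 11.061.
N(t) = K/(1 + A·e^(−rt)) = 5560/(1 + 11.061×e^(−0.26×20)).
e^(−5.2) = 0.0055166; denominator = 1 + 11.061×0.0055166 = 1.061.
N = 5560/1.061 = 5240.25.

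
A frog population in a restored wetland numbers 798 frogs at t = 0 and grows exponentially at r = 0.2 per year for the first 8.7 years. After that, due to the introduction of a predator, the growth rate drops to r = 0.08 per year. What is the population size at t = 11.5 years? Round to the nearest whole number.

5688 frogs

Phase 1: N(8.7) = 798·e^(0.2×8.7) = 798·e^1.74 = 4546.48.
Phase 2 runs for 11.5 − 8.7 = 2.8 years at r = 0.08.
N(11.5) = 4546.48·e^(0.08×2.8) = 4546.48·e^0.224 = 5687.97.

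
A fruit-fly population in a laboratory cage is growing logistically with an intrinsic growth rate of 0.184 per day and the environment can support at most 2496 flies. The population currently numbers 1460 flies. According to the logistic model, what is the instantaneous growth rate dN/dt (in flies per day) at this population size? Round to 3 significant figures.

dN/dt = rN(1 − N/K) = 0.184 × 1460 × (1 − 1460/2496).
1 − 1460/2496 = 0.41506; dN/dt = 0.184 × 1460 × 0.41506 = 111.5.

112 flies per day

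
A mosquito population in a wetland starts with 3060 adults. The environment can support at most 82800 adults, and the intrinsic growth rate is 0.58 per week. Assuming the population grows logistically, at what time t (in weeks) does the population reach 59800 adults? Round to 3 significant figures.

A = (K − N₀)/N₀ = (82800 − 3060)/3060 = 26.059.
Solve 82800/(1 + 26.059·e^(−0.58t)) = 59800: 1 + 26.059·e^(−0.58t) = 1.3846, so e^(−0.58t) = 0.0147595.
−0.58·t = ln(0.0147595) = -4.2159, so t = 4.2159/0.58 = 7.2687.

7.27 weeks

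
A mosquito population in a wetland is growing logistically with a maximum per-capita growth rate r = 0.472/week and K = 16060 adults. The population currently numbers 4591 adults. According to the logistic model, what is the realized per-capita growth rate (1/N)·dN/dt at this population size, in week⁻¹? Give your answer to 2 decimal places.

(1/N)·dN/dt = r(1 − N/K) = 0.472 × (1 − 4591/16060).
= 0.472 × 0.71413 = 0.33707.

0.34 per week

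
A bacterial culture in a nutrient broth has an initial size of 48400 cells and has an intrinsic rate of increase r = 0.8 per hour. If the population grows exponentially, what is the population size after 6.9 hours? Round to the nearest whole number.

12082336 cells

N(t) = N₀·e^(rt) = 48400 × e^(0.8×6.9) = 48400 × e^5.52.
e^5.52 ≈ 249.64, so N ≈ 48400 × 249.64 = 1.208234×10^7.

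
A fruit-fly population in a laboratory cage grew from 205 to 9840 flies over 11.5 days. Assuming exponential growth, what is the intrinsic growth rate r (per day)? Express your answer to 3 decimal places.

From N(t) = N₀·e^(rt): e^(r·11.5) = 9840/205 = 48.
r·11.5 = ln(48) = 3.8712, so r = 3.8712/11.5 = 0.33663.

0.337 per day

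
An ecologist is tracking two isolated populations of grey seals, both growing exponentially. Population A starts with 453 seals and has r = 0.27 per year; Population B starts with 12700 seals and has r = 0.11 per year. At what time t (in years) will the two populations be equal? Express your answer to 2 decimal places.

Set 453·e^(0.27t) = 12700·e^(0.11t).
e^((0.27 − 0.11)t) = 12700/453 → e^(0.16·t) = 28.035.
0.16·t = ln(28.035) = 3.3335, so t = 3.3335/0.16 = 20.834.

20.83 years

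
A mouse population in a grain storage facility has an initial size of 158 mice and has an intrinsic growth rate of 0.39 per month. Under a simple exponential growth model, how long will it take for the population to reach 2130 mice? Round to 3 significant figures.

6.67 months

Set N₀·e^(rt) = 2130: e^(0.39·t) = 2130/158 = 13.481.
0.39·t = ln(13.481) = 2.6013, so t = 2.6013/0.39 = 6.67.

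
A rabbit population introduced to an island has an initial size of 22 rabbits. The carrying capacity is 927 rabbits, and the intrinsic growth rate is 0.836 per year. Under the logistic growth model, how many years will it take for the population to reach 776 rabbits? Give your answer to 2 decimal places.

6.40 years

A = (K − N₀)/N₀ = (927 − 22)/22 = 41.136.
Solve 927/(1 + 41.136·e^(−0.836t)) = 776: 1 + 41.136·e^(−0.836t) = 1.1946, so e^(−0.836t) = 0.00473031.
−0.836·t = ln(0.00473031) = -5.3538, so t = 5.3538/0.836 = 6.404.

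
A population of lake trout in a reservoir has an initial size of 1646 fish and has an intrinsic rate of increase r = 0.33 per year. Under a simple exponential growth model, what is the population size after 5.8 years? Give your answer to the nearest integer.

N(t) = N₀·e^(rt) = 1646 × e^(0.33×5.8) = 1646 × e^1.914.
e^1.914 ≈ 6.7802, so N ≈ 1646 × 6.7802 = 11160.1.

11160 fish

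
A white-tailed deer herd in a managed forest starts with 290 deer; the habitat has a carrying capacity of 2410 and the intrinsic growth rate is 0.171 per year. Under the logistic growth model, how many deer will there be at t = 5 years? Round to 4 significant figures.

A = (K − N₀)/N₀ = (2410 − 290)/290 = 7.3103.
N(t) = K/(1 + A·e^(−rt)) = 2410/(1 + 7.3103×e^(−0.171×5)).
e^(−0.855) = 0.42528; denominator = 1 + 7.3103×0.42528 = 4.109.
N = 2410/4.109 = 586.522.

586.5 deer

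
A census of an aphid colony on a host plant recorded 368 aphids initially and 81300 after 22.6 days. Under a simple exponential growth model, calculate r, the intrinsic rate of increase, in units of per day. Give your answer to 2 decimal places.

From N(t) = N₀·e^(rt): e^(r·22.6) = 81300/368 = 220.92.
r·22.6 = ln(220.92) = 5.3978, so r = 5.3978/22.6 = 0.23884.

0.24 per day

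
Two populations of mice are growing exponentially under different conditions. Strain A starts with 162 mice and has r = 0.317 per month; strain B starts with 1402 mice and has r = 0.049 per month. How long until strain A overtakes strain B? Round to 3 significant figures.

Set 162·e^(0.317t) = 1402·e^(0.049t).
e^((0.317 − 0.049)t) = 1402/162 → e^(0.268·t) = 8.6543.
0.268·t = ln(8.6543) = 2.1581, so t = 2.1581/0.268 = 8.0525.

8.05 months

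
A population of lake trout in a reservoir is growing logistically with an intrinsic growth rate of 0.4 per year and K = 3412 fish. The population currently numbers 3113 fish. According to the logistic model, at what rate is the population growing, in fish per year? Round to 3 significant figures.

dN/dt = rN(1 − N/K) = 0.4 × 3113 × (1 − 3113/3412).
1 − 3113/3412 = 0.087632; dN/dt = 0.4 × 3113 × 0.087632 = 109.12.

109 fish per year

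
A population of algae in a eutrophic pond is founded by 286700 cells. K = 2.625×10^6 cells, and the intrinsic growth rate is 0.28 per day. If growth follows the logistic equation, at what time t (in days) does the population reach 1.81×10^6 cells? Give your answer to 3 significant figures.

A = (K − N₀)/N₀ = (2.625×10^6 − 286700)/286700 = 8.1559.
Solve 2.625×10^6/(1 + 8.1559·e^(−0.28t)) = 1.81×10^6: 1 + 8.1559·e^(−0.28t) = 1.4503, so e^(−0.28t) = 0.0552086.
−0.28·t = ln(0.0552086) = -2.8966, so t = 2.8966/0.28 = 10.345.

10.3 days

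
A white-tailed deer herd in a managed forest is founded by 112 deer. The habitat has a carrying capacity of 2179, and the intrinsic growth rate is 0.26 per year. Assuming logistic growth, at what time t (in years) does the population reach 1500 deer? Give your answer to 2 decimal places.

14.26 years

A = (K − N₀)/N₀ = (2179 − 112)/112 = 18.455.
Solve 2179/(1 + 18.455·e^(−0.26t)) = 1500: 1 + 18.455·e^(−0.26t) = 1.4527, so e^(−0.26t) = 0.0245277.
−0.26·t = ln(0.0245277) = -3.708, so t = 3.708/0.26 = 14.261.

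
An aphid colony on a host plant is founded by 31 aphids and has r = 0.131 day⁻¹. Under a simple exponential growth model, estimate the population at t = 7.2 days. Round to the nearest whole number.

N(t) = N₀·e^(rt) = 31 × e^(0.131×7.2) = 31 × e^0.9432.
e^0.9432 ≈ 2.5682, so N ≈ 31 × 2.5682 = 79.6138.

80 aphids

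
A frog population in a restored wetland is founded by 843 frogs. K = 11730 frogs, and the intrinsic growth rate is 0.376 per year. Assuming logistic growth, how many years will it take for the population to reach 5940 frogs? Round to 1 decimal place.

A = (K − N₀)/N₀ = (11730 − 843)/843 = 12.915.
Solve 11730/(1 + 12.915·e^(−0.376t)) = 5940: 1 + 12.915·e^(−0.376t) = 1.9747, so e^(−0.376t) = 0.0754765.
−0.376·t = ln(0.0754765) = -2.5839, so t = 2.5839/0.376 = 6.8722.

6.9 years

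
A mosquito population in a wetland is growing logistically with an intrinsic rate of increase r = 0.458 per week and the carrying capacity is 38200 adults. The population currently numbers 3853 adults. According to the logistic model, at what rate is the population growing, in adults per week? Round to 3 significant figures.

dN/dt = rN(1 − N/K) = 0.458 × 3853 × (1 − 3853/38200).
1 − 3853/38200 = 0.89914; dN/dt = 0.458 × 3853 × 0.89914 = 1586.7.

1590 adults per week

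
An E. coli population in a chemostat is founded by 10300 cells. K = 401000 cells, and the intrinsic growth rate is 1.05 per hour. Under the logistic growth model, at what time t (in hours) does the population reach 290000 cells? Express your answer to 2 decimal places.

4.38 hours

A = (K − N₀)/N₀ = (401000 − 10300)/10300 = 37.932.
Solve 401000/(1 + 37.932·e^(−1.05t)) = 290000: 1 + 37.932·e^(−1.05t) = 1.3828, so e^(−1.05t) = 0.0100906.
−1.05·t = ln(0.0100906) = -4.5961, so t = 4.5961/1.05 = 4.3773.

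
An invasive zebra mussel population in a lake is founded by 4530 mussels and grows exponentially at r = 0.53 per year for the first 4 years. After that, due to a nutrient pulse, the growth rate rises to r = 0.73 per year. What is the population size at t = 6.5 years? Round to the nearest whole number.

Phase 1: N(4) = 4530·e^(0.53×4) = 4530·e^2.12 = 37740.1.
Phase 2 runs for 6.5 − 4 = 2.5 years at r = 0.73.
N(6.5) = 37740.1·e^(0.73×2.5) = 37740.1·e^1.825 = 234094.

234094 mussels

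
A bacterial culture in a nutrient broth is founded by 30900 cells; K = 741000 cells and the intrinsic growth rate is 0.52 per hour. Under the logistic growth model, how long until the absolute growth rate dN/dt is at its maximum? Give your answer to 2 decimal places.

6.03 hours

Logistic growth is fastest at N = K/2 = 370500.
A = (K − N₀)/N₀ = 22.981. Set K/(1 + A·e^(−rt)) = K/2 → A·e^(−rt) = 1.
e^(−0.52t) = 1/22.981 = 0.043515, so t = ln(22.981)/0.52 = 3.1346/0.52 = 6.0282.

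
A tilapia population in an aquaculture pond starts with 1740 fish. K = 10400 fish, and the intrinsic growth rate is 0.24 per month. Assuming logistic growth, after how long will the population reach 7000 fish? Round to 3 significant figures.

9.70 months

A = (K − N₀)/N₀ = (10400 − 1740)/1740 = 4.977.
Solve 10400/(1 + 4.977·e^(−0.24t)) = 7000: 1 + 4.977·e^(−0.24t) = 1.4857, so e^(−0.24t) = 0.0975916.
−0.24·t = ln(0.0975916) = -2.327, so t = 2.327/0.24 = 9.6957.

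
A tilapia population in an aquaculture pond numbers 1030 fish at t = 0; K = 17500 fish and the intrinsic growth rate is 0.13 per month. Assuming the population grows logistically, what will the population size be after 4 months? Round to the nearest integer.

1666 fish

A = (K − N₀)/N₀ = (17500 − 1030)/1030 = 15.99.
N(t) = K/(1 + A·e^(−rt)) = 17500/(1 + 15.99×e^(−0.13×4)).
e^(−0.52) = 0.59452; denominator = 1 + 15.99×0.59452 = 10.507.
N = 17500/10.507 = 1665.63.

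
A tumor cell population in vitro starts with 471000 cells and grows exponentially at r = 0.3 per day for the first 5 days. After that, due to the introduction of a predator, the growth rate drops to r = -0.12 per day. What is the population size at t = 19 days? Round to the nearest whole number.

Phase 1: N(5) = 471000·e^(0.3×5) = 471000·e^1.5 = 2.110876×10^6.
Phase 2 runs for 19 − 5 = 14 days at r = -0.12.
N(19) = 2.110876×10^6·e^(-0.12×14) = 2.110876×10^6·e^-1.68 = 393412.

393412 cells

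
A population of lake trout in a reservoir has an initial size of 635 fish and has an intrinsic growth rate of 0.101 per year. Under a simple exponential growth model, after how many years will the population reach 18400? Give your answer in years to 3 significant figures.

Set N₀·e^(rt) = 18400: e^(0.101·t) = 18400/635 = 28.976.
0.101·t = ln(28.976) = 3.3665, so t = 3.3665/0.101 = 33.331.

33.3 years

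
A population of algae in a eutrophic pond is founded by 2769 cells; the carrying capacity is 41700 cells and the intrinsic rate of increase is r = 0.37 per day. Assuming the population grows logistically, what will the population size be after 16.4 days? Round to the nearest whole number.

A = (K − N₀)/N₀ = (41700 − 2769)/2769 = 14.06.
N(t) = K/(1 + A·e^(−rt)) = 41700/(1 + 14.06×e^(−0.37×16.4)).
e^(−6.068) = 0.0023158; denominator = 1 + 14.06×0.0023158 = 1.0326.
N = 41700/1.0326 = 40385.1.

40385 cells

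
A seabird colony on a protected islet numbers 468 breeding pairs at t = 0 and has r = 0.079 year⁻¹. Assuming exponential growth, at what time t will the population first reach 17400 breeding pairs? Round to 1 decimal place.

Set N₀·e^(rt) = 17400: e^(0.079·t) = 17400/468 = 37.179.
0.079·t = ln(37.179) = 3.6158, so t = 3.6158/0.079 = 45.769.

45.8 years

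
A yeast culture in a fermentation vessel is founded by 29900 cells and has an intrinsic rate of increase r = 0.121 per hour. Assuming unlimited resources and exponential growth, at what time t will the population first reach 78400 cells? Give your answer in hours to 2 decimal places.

Set N₀·e^(rt) = 78400: e^(0.121·t) = 78400/29900 = 2.6221.
0.121·t = ln(2.6221) = 0.96397, so t = 0.96397/0.121 = 7.9667.

7.97 hours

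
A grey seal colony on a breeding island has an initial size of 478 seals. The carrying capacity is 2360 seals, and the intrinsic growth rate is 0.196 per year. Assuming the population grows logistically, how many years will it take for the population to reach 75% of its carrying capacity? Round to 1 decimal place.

12.6 years

A = (K − N₀)/N₀ = (2360 − 478)/478 = 3.9372.
Solve 2360/(1 + 3.9372·e^(−0.196t)) = 1770: 1 + 3.9372·e^(−0.196t) = 1.3333, so e^(−0.196t) = 0.0846617.
−0.196·t = ln(0.0846617) = -2.4691, so t = 2.4691/0.196 = 12.597.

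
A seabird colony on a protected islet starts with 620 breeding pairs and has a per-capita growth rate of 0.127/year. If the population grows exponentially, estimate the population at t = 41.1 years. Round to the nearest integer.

N(t) = N₀·e^(rt) = 620 × e^(0.127×41.1) = 620 × e^5.22.
e^5.22 ≈ 184.88, so N ≈ 620 × 184.88 = 114625.

114625 breeding pairs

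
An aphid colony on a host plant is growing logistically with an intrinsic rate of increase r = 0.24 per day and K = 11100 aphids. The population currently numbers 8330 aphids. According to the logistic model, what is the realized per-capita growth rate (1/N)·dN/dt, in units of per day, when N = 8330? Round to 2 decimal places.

0.06 per day

(1/N)·dN/dt = r(1 − N/K) = 0.24 × (1 − 8330/11100).
= 0.24 × 0.24955 = 0.059892.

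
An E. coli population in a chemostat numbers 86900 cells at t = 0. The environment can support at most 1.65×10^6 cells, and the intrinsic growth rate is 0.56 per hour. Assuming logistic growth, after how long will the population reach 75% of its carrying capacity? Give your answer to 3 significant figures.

7.12 hours

A = (K − N₀)/N₀ = (1.65×10^6 − 86900)/86900 = 17.987.
Solve 1.65×10^6/(1 + 17.987·e^(−0.56t)) = 1.2375×10^6: 1 + 17.987·e^(−0.56t) = 1.3333, so e^(−0.56t) = 0.0185316.
−0.56·t = ln(0.0185316) = -3.9883, so t = 3.9883/0.56 = 7.1219.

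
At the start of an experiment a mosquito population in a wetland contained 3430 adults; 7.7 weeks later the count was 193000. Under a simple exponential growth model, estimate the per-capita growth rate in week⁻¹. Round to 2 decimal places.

From N(t) = N₀·e^(rt): e^(r·7.7) = 193000/3430 = 56.268.
r·7.7 = ln(56.268) = 4.0301, so r = 4.0301/7.7 = 0.52339.

0.52 per week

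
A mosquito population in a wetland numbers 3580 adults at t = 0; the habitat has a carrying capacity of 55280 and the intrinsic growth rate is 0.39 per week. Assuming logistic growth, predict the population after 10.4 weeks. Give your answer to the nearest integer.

A = (K − N₀)/N₀ = (55280 − 3580)/3580 = 14.441.
N(t) = K/(1 + A·e^(−rt)) = 55280/(1 + 14.441×e^(−0.39×10.4)).
e^(−4.056) = 0.017318; denominator = 1 + 14.441×0.017318 = 1.2501.
N = 55280/1.2501 = 44220.6.

44221 adults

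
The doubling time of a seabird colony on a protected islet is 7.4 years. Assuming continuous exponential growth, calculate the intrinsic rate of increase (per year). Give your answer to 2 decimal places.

r = ln(2)/t_d = 0.6931/7.4 = 0.093669.

0.09 per year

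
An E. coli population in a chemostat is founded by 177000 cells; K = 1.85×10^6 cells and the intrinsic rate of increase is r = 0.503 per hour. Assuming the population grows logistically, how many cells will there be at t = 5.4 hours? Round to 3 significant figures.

A = (K − N₀)/N₀ = (1.85×10^6 − 177000)/177000 = 9.452.
N(t) = K/(1 + A·e^(−rt)) = 1.85×10^6/(1 + 9.452×e^(−0.503×5.4)).
e^(−2.716) = 0.066126; denominator = 1 + 9.452×0.066126 = 1.625.
N = 1.85×10^6/1.625 = 1.138449×10^6.

1140000 cells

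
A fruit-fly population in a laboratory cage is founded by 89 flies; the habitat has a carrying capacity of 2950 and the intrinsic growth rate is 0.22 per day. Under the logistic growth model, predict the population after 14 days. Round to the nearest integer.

A = (K − N₀)/N₀ = (2950 − 89)/89 = 32.146.
N(t) = K/(1 + A·e^(−rt)) = 2950/(1 + 32.146×e^(−0.22×14)).
e^(−3.08) = 0.045959; denominator = 1 + 32.146×0.045959 = 2.4774.
N = 2950/2.4774 = 1190.76.

1191 flies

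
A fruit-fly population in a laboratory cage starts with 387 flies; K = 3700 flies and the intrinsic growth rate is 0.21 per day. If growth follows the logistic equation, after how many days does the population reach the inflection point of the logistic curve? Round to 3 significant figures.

10.2 days

Logistic growth is fastest at N = K/2 = 1850.
A = (K − N₀)/N₀ = 8.5607. Set K/(1 + A·e^(−rt)) = K/2 → A·e^(−rt) = 1.
e^(−0.21t) = 1/8.5607 = 0.116813, so t = ln(8.5607)/0.21 = 2.1472/0.21 = 10.225.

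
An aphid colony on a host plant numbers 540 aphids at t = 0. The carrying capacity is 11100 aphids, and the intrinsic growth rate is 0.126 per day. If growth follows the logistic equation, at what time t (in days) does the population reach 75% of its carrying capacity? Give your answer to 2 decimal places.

A = (K − N₀)/N₀ = (11100 − 540)/540 = 19.556.
Solve 11100/(1 + 19.556·e^(−0.126t)) = 8325: 1 + 19.556·e^(−0.126t) = 1.3333, so e^(−0.126t) = 0.0170455.
−0.126·t = ln(0.0170455) = -4.0719, so t = 4.0719/0.126 = 32.316.

32.32 days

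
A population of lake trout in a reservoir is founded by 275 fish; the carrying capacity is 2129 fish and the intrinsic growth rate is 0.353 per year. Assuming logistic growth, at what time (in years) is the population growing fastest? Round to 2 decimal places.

5.41 years

Logistic growth is fastest at N = K/2 = 1064.5.
A = (K − N₀)/N₀ = 6.7418. Set K/(1 + A·e^(−rt)) = K/2 → A·e^(−rt) = 1.
e^(−0.353t) = 1/6.7418 = 0.148328, so t = ln(6.7418)/0.353 = 1.9083/0.353 = 5.406.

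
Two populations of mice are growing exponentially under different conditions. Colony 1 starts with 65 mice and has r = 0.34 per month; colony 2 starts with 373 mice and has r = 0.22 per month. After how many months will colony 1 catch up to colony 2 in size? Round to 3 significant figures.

Set 65·e^(0.34t) = 373·e^(0.22t).
e^((0.34 − 0.22)t) = 373/65 → e^(0.12·t) = 5.7385.
0.12·t = ln(5.7385) = 1.7472, so t = 1.7472/0.12 = 14.56.

14.6 months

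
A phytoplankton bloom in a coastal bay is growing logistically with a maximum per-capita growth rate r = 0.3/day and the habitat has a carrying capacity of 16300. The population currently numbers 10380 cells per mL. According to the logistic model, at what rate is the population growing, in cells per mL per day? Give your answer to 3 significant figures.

1130 cells per mL per day

dN/dt = rN(1 − N/K) = 0.3 × 10380 × (1 − 10380/16300).
1 − 10380/16300 = 0.36319; dN/dt = 0.3 × 10380 × 0.36319 = 1131.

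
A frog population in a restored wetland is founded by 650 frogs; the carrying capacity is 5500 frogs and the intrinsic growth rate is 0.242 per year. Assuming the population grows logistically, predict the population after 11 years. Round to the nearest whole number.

3616 frogs

A = (K − N₀)/N₀ = (5500 − 650)/650 = 7.4615.
N(t) = K/(1 + A·e^(−rt)) = 5500/(1 + 7.4615×e^(−0.242×11)).
e^(−2.662) = 0.069808; denominator = 1 + 7.4615×0.069808 = 1.5209.
N = 5500/1.5209 = 3616.33.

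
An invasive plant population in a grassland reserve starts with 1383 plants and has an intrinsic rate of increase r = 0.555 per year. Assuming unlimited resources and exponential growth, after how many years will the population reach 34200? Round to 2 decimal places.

Set N₀·e^(rt) = 34200: e^(0.555·t) = 34200/1383 = 24.729.
0.555·t = ln(24.729) = 3.208, so t = 3.208/0.555 = 5.7801.

5.78 years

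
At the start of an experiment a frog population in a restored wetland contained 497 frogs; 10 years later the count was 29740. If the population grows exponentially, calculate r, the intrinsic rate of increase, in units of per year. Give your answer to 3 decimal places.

From N(t) = N₀·e^(rt): e^(r·10) = 29740/497 = 59.839.
r·10 = ln(59.839) = 4.0917, so r = 4.0917/10 = 0.40917.

0.409 per year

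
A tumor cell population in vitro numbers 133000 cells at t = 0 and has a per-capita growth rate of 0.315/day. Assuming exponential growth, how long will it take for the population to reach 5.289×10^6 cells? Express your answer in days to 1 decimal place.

Set N₀·e^(rt) = 5.289×10^6: e^(0.315·t) = 5.289×10^6/133000 = 39.767.
0.315·t = ln(39.767) = 3.683, so t = 3.683/0.315 = 11.692.

11.7 days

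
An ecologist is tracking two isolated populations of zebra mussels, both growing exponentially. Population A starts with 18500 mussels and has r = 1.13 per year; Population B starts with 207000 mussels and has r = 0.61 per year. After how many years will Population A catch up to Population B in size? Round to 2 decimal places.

Set 18500·e^(1.13t) = 207000·e^(0.61t).
e^((1.13 − 0.61)t) = 207000/18500 → e^(0.52·t) = 11.189.
0.52·t = ln(11.189) = 2.4149, so t = 2.4149/0.52 = 4.6441.

4.64 years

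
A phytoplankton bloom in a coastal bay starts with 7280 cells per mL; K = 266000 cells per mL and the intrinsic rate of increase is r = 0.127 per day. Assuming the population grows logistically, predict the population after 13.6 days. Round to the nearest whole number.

36348 cells per mL

A = (K − N₀)/N₀ = (266000 − 7280)/7280 = 35.538.
N(t) = K/(1 + A·e^(−rt)) = 266000/(1 + 35.538×e^(−0.127×13.6)).
e^(−1.727) = 0.17778; denominator = 1 + 35.538×0.17778 = 7.3181.
N = 266000/7.3181 = 36348.3.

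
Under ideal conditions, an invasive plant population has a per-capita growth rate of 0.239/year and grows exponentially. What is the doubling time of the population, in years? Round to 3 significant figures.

2.90 years

Doubling time t_d = ln(2)/r = 0.6931/0.239 = 2.9002.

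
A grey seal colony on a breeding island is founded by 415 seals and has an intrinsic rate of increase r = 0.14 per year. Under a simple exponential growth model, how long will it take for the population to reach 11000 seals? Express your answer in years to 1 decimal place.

Set N₀·e^(rt) = 11000: e^(0.14·t) = 11000/415 = 26.506.
0.14·t = ln(26.506) = 3.2774, so t = 3.2774/0.14 = 23.41.

23.4 years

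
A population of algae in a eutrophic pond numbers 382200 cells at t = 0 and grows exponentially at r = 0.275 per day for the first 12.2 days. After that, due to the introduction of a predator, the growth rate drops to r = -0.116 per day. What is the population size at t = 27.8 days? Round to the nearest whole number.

1792460 cells

Phase 1: N(12.2) = 382200·e^(0.275×12.2) = 382200·e^3.355 = 1.094835×10^7.
Phase 2 runs for 27.8 − 12.2 = 15.6 days at r = -0.116.
N(27.8) = 1.094835×10^7·e^(-0.116×15.6) = 1.094835×10^7·e^-1.81 = 1.79246×10^6.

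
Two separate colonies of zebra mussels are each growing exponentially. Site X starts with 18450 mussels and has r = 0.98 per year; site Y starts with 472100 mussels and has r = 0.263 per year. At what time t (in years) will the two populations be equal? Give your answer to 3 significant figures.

4.52 years

Set 18450·e^(0.98t) = 472100·e^(0.263t).
e^((0.98 − 0.263)t) = 472100/18450 → e^(0.717·t) = 25.588.
0.717·t = ln(25.588) = 3.2421, so t = 3.2421/0.717 = 4.5218.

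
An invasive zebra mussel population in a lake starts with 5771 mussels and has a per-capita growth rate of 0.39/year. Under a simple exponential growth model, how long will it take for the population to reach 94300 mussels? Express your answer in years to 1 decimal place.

Set N₀·e^(rt) = 94300: e^(0.39·t) = 94300/5771 = 16.34.
0.39·t = ln(16.34) = 2.7936, so t = 2.7936/0.39 = 7.1632.

7.2 years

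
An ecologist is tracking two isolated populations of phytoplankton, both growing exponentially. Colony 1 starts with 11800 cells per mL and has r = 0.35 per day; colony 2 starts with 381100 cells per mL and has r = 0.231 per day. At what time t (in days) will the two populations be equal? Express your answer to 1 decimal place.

Set 11800·e^(0.35t) = 381100·e^(0.231t).
e^((0.35 − 0.231)t) = 381100/11800 → e^(0.119·t) = 32.297.
0.119·t = ln(32.297) = 3.475, so t = 3.475/0.119 = 29.201.

29.2 days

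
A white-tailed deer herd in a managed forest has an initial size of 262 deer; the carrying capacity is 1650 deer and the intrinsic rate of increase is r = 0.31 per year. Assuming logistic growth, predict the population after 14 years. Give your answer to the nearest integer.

1543 deer

A = (K − N₀)/N₀ = (1650 − 262)/262 = 5.2977.
N(t) = K/(1 + A·e^(−rt)) = 1650/(1 + 5.2977×e^(−0.31×14)).
e^(−4.34) = 0.013037; denominator = 1 + 5.2977×0.013037 = 1.0691.
N = 1650/1.0691 = 1543.41.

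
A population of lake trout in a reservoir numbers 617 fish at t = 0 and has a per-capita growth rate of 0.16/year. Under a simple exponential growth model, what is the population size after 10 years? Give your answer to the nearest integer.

N(t) = N₀·e^(rt) = 617 × e^(0.16×10) = 617 × e^1.6.
e^1.6 ≈ 4.953, so N ≈ 617 × 4.953 = 3056.02.

3056 fish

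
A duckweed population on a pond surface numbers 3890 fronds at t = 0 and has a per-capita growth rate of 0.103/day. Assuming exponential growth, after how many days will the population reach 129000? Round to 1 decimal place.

34.0 days

Set N₀·e^(rt) = 129000: e^(0.103·t) = 129000/3890 = 33.162.
0.103·t = ln(33.162) = 3.5014, so t = 3.5014/0.103 = 33.994.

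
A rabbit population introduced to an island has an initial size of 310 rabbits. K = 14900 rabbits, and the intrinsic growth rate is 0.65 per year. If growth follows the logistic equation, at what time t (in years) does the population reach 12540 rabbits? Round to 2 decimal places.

A = (K − N₀)/N₀ = (14900 − 310)/310 = 47.065.
Solve 14900/(1 + 47.065·e^(−0.65t)) = 12540: 1 + 47.065·e^(−0.65t) = 1.1882, so e^(−0.65t) = 0.00399872.
−0.65·t = ln(0.00399872) = -5.5218, so t = 5.5218/0.65 = 8.495.

8.50 years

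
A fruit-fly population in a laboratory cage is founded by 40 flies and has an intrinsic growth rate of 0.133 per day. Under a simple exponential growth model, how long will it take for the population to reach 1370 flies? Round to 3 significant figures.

26.6 days

Set N₀·e^(rt) = 1370: e^(0.133·t) = 1370/40 = 34.25.
0.133·t = ln(34.25) = 3.5337, so t = 3.5337/0.133 = 26.569.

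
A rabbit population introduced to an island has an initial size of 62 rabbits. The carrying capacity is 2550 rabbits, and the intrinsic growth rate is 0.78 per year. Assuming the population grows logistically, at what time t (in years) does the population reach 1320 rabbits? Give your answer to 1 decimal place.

4.8 years

A = (K − N₀)/N₀ = (2550 − 62)/62 = 40.129.
Solve 2550/(1 + 40.129·e^(−0.78t)) = 1320: 1 + 40.129·e^(−0.78t) = 1.9318, so e^(−0.78t) = 0.0232205.
−0.78·t = ln(0.0232205) = -3.7627, so t = 3.7627/0.78 = 4.824.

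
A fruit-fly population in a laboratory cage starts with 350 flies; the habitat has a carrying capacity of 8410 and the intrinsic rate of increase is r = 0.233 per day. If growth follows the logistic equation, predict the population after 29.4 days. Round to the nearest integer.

8210 flies

A = (K − N₀)/N₀ = (8410 − 350)/350 = 23.029.
N(t) = K/(1 + A·e^(−rt)) = 8410/(1 + 23.029×e^(−0.233×29.4)).
e^(−6.85) = 0.0010592; denominator = 1 + 23.029×0.0010592 = 1.0244.
N = 8410/1.0244 = 8209.74.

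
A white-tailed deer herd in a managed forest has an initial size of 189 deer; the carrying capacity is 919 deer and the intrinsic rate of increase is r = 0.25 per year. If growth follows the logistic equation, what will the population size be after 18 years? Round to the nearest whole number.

A = (K − N₀)/N₀ = (919 − 189)/189 = 3.8624.
N(t) = K/(1 + A·e^(−rt)) = 919/(1 + 3.8624×e^(−0.25×18)).
e^(−4.5) = 0.011109; denominator = 1 + 3.8624×0.011109 = 1.0429.
N = 919/1.0429 = 881.19.

881 deer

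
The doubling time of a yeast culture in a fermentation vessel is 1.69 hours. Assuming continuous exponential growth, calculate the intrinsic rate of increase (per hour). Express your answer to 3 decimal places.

0.410 per hour

r = ln(2)/t_d = 0.6931/1.69 = 0.41015.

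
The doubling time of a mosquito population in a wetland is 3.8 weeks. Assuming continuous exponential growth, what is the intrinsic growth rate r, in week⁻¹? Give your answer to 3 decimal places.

r = ln(2)/t_d = 0.6931/3.8 = 0.18241.

0.182 per week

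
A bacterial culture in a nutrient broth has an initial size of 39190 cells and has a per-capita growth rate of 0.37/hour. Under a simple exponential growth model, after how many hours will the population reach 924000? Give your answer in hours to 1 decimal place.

Set N₀·e^(rt) = 924000: e^(0.37·t) = 924000/39190 = 23.577.
0.37·t = ln(23.577) = 3.1603, so t = 3.1603/0.37 = 8.5413.

8.5 hours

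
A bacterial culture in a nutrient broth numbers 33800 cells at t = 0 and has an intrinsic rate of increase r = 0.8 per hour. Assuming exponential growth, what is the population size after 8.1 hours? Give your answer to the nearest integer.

N(t) = N₀·e^(rt) = 33800 × e^(0.8×8.1) = 33800 × e^6.48.
e^6.48 ≈ 651.97, so N ≈ 33800 × 651.97 = 2.203662×10^7.

22036618 cells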